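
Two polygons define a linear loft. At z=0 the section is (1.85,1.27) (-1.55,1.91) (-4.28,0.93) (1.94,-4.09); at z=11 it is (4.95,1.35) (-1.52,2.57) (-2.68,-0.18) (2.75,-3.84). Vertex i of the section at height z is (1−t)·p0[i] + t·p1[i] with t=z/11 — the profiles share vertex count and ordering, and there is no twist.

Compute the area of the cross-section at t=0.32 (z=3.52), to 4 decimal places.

Cross-section at t=0.32: each vertex is (1-t)·p0[i] + t·p1[i].
  v1: (1-0.32)·(1.85,1.27) + 0.32·(4.95,1.35) = (2.8420,1.2956)
  v2: (1-0.32)·(-1.55,1.91) + 0.32·(-1.52,2.57) = (-1.5404,2.1212)
  v3: (1-0.32)·(-4.28,0.93) + 0.32·(-2.68,-0.18) = (-3.7680,0.5748)
  v4: (1-0.32)·(1.94,-4.09) + 0.32·(2.75,-3.84) = (2.1992,-4.0100)
Shoelace sum Σ(x_i·y_{i+1} − x_{i+1}·y_i):
  i=1: 2.8420·2.1212 − -1.5404·1.2956 = +8.0242 (running +8.0242)
  i=2: -1.5404·0.5748 − -3.7680·2.1212 = +7.1073 (running +15.1315)
  i=3: -3.7680·-4.0100 − 2.1992·0.5748 = +13.8456 (running +28.9770)
  i=4: 2.1992·1.2956 − 2.8420·-4.0100 = +14.2457 (running +43.2227)
Area = |Σ|/2 = |43.2227|/2 = 21.6114

Area at t=0.32: 21.6114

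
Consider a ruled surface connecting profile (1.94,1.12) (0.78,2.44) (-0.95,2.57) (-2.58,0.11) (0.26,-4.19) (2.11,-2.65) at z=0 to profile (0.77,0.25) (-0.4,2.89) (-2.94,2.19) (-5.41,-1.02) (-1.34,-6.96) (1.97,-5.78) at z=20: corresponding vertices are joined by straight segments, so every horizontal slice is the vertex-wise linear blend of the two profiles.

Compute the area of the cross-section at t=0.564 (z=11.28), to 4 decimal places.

Cross-section at t=0.564: each vertex is (1-t)·p0[i] + t·p1[i].
  v1: (1-0.564)·(1.94,1.12) + 0.564·(0.77,0.25) = (1.2801,0.6293)
  v2: (1-0.564)·(0.78,2.44) + 0.564·(-0.4,2.89) = (0.1145,2.6938)
  v3: (1-0.564)·(-0.95,2.57) + 0.564·(-2.94,2.19) = (-2.0724,2.3557)
  v4: (1-0.564)·(-2.58,0.11) + 0.564·(-5.41,-1.02) = (-4.1761,-0.5273)
  v5: (1-0.564)·(0.26,-4.19) + 0.564·(-1.34,-6.96) = (-0.6424,-5.7523)
  v6: (1-0.564)·(2.11,-2.65) + 0.564·(1.97,-5.78) = (2.0310,-4.4153)
Shoelace sum Σ(x_i·y_{i+1} − x_{i+1}·y_i):
  i=1: 1.2801·2.6938 − 0.1145·0.6293 = +3.3763 (running +3.3763)
  i=2: 0.1145·2.3557 − -2.0724·2.6938 = +5.8522 (running +9.2285)
  i=3: -2.0724·-0.5273 − -4.1761·2.3557 = +10.9304 (running +20.1589)
  i=4: -4.1761·-5.7523 − -0.6424·-0.5273 = +23.6835 (running +43.8424)
  i=5: -0.6424·-4.4153 − 2.0310·-5.7523 = +14.5195 (running +58.3619)
  i=6: 2.0310·0.6293 − 1.2801·-4.4153 = +6.9303 (running +65.2922)
Area = |Σ|/2 = |65.2922|/2 = 32.6461

Area at t=0.564: 32.6461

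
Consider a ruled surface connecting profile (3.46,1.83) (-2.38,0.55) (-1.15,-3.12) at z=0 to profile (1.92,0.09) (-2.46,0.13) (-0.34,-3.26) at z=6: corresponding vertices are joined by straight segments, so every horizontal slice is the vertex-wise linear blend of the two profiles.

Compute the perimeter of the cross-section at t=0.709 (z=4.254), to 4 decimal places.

Cross-section at t=0.709: each vertex is (1-t)·p0[i] + t·p1[i].
  v1: (1-0.709)·(3.46,1.83) + 0.709·(1.92,0.09) = (2.3681,0.5963)
  v2: (1-0.709)·(-2.38,0.55) + 0.709·(-2.46,0.13) = (-2.4367,0.2522)
  v3: (1-0.709)·(-1.15,-3.12) + 0.709·(-0.34,-3.26) = (-0.5757,-3.2193)
Perimeter = Σ |v_{i+1} − v_i|:
  edge 1→2: √(-4.8049² + -0.3441²) = 4.8172 (running 4.8172)
  edge 2→3: √(1.8610² + -3.4715²) = 3.9388 (running 8.7560)
  edge 3→1: √(2.9438² + 3.8156²) = 4.8192 (running 13.5753)
Perimeter = 13.5753

Perimeter at t=0.709: 13.5753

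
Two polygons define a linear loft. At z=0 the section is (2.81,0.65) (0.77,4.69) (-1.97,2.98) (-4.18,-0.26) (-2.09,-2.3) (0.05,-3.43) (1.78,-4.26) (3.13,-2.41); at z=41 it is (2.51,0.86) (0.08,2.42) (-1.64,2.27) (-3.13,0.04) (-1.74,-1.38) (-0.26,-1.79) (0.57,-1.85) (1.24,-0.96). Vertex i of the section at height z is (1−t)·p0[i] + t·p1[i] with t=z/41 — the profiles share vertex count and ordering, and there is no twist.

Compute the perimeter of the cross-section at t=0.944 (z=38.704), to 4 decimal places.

Cross-section at t=0.944: each vertex is (1-t)·p0[i] + t·p1[i].
  v1: (1-0.944)·(2.81,0.65) + 0.944·(2.51,0.86) = (2.5268,0.8482)
  v2: (1-0.944)·(0.77,4.69) + 0.944·(0.08,2.42) = (0.1186,2.5471)
  v3: (1-0.944)·(-1.97,2.98) + 0.944·(-1.64,2.27) = (-1.6585,2.3098)
  v4: (1-0.944)·(-4.18,-0.26) + 0.944·(-3.13,0.04) = (-3.1888,0.0232)
  v5: (1-0.944)·(-2.09,-2.3) + 0.944·(-1.74,-1.38) = (-1.7596,-1.4315)
  v6: (1-0.944)·(0.05,-3.43) + 0.944·(-0.26,-1.79) = (-0.2426,-1.8818)
  v7: (1-0.944)·(1.78,-4.26) + 0.944·(0.57,-1.85) = (0.6378,-1.9850)
  v8: (1-0.944)·(3.13,-2.41) + 0.944·(1.24,-0.96) = (1.3458,-1.0412)
Perimeter = Σ |v_{i+1} − v_i|:
  edge 1→2: √(-2.4082² + 1.6989²) = 2.9471 (running 2.9471)
  edge 2→3: √(-1.7771² + -0.2374²) = 1.7929 (running 4.7400)
  edge 3→4: √(-1.5303² + -2.2866²) = 2.7514 (running 7.4914)
  edge 4→5: √(1.4292² + -1.4547²) = 2.0393 (running 9.5307)
  edge 5→6: √(1.5170² + -0.4503²) = 1.5824 (running 11.1131)
  edge 6→7: √(0.8804² + -0.1031²) = 0.8864 (running 11.9995)
  edge 7→8: √(0.7081² + 0.9438²) = 1.1799 (running 13.1794)
  edge 8→1: √(1.1810² + 1.8894²) = 2.2281 (running 15.4075)
Perimeter = 15.4075

Perimeter at t=0.944: 15.4075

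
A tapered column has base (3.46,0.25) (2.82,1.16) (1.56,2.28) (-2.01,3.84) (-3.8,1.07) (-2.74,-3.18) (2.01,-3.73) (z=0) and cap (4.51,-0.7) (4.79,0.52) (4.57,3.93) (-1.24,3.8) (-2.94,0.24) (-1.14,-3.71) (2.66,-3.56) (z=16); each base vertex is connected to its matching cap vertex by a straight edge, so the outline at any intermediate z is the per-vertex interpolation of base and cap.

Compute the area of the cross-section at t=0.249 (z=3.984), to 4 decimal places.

Area at t=0.249: 39.8288

Cross-section at t=0.249: each vertex is (1-t)·p0[i] + t·p1[i].
  v1: (1-0.249)·(3.46,0.25) + 0.249·(4.51,-0.7) = (3.7214,0.0135)
  v2: (1-0.249)·(2.82,1.16) + 0.249·(4.79,0.52) = (3.3105,1.0006)
  v3: (1-0.249)·(1.56,2.28) + 0.249·(4.57,3.93) = (2.3095,2.6908)
  v4: (1-0.249)·(-2.01,3.84) + 0.249·(-1.24,3.8) = (-1.8183,3.8300)
  v5: (1-0.249)·(-3.8,1.07) + 0.249·(-2.94,0.24) = (-3.5859,0.8633)
  v6: (1-0.249)·(-2.74,-3.18) + 0.249·(-1.14,-3.71) = (-2.3416,-3.3120)
  v7: (1-0.249)·(2.01,-3.73) + 0.249·(2.66,-3.56) = (2.1719,-3.6877)
Shoelace sum Σ(x_i·y_{i+1} − x_{i+1}·y_i):
  i=1: 3.7214·1.0006 − 3.3105·0.0135 = +3.6793 (running +3.6793)
  i=2: 3.3105·2.6908 − 2.3095·1.0006 = +6.5972 (running +10.2765)
  i=3: 2.3095·3.8300 − -1.8183·2.6908 = +13.7381 (running +24.0146)
  i=4: -1.8183·0.8633 − -3.5859·3.8300 = +12.1642 (running +36.1788)
  i=5: -3.5859·-3.3120 − -2.3416·0.8633 = +13.8978 (running +50.0767)
  i=6: -2.3416·-3.6877 − 2.1719·-3.3120 = +15.8282 (running +65.9048)
  i=7: 2.1719·0.0135 − 3.7214·-3.6877 = +13.7527 (running +79.6575)
Area = |Σ|/2 = |79.6575|/2 = 39.8288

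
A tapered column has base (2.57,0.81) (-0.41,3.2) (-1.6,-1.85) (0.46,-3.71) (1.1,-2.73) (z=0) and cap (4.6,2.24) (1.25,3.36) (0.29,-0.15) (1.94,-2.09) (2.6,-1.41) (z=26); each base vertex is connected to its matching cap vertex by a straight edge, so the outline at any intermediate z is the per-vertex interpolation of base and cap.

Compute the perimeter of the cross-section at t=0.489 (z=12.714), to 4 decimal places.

Cross-section at t=0.489: each vertex is (1-t)·p0[i] + t·p1[i].
  v1: (1-0.489)·(2.57,0.81) + 0.489·(4.6,2.24) = (3.5627,1.5093)
  v2: (1-0.489)·(-0.41,3.2) + 0.489·(1.25,3.36) = (0.4017,3.2782)
  v3: (1-0.489)·(-1.6,-1.85) + 0.489·(0.29,-0.15) = (-0.6758,-1.0187)
  v4: (1-0.489)·(0.46,-3.71) + 0.489·(1.94,-2.09) = (1.1837,-2.9178)
  v5: (1-0.489)·(1.1,-2.73) + 0.489·(2.6,-1.41) = (1.8335,-2.0845)
Perimeter = Σ |v_{i+1} − v_i|:
  edge 1→2: √(-3.1609² + 1.7690²) = 3.6223 (running 3.6223)
  edge 2→3: √(-1.0775² + -4.2969²) = 4.4300 (running 8.0522)
  edge 3→4: √(1.8595² + -1.8991²) = 2.6579 (running 10.7101)
  edge 4→5: √(0.6498² + 0.8333²) = 1.0567 (running 11.7668)
  edge 5→1: √(1.7292² + 3.5938²) = 3.9882 (running 15.7550)
Perimeter = 15.7550

Perimeter at t=0.489: 15.7550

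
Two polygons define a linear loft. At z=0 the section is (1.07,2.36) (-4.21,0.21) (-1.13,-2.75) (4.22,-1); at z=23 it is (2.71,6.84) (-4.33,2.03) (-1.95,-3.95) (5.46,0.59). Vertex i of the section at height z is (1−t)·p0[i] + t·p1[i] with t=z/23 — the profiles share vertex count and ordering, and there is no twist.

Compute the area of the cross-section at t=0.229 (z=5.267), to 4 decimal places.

Cross-section at t=0.229: each vertex is (1-t)·p0[i] + t·p1[i].
  v1: (1-0.229)·(1.07,2.36) + 0.229·(2.71,6.84) = (1.4456,3.3859)
  v2: (1-0.229)·(-4.21,0.21) + 0.229·(-4.33,2.03) = (-4.2375,0.6268)
  v3: (1-0.229)·(-1.13,-2.75) + 0.229·(-1.95,-3.95) = (-1.3178,-3.0248)
  v4: (1-0.229)·(4.22,-1) + 0.229·(5.46,0.59) = (4.5040,-0.6359)
Shoelace sum Σ(x_i·y_{i+1} − x_{i+1}·y_i):
  i=1: 1.4456·0.6268 − -4.2375·3.3859 = +15.2538 (running +15.2538)
  i=2: -4.2375·-3.0248 − -1.3178·0.6268 = +13.6435 (running +28.8973)
  i=3: -1.3178·-0.6359 − 4.5040·-3.0248 = +14.4615 (running +43.3588)
  i=4: 4.5040·3.3859 − 1.4456·-0.6359 = +16.1693 (running +59.5281)
Area = |Σ|/2 = |59.5281|/2 = 29.7641

Area at t=0.229: 29.7641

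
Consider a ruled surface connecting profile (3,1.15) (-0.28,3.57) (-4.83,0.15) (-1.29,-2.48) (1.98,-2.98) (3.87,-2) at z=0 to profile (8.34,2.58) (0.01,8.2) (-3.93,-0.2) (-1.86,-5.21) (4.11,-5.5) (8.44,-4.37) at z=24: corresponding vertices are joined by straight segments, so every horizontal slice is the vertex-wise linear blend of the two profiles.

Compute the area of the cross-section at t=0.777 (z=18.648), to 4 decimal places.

Cross-section at t=0.777: each vertex is (1-t)·p0[i] + t·p1[i].
  v1: (1-0.777)·(3,1.15) + 0.777·(8.34,2.58) = (7.1492,2.2611)
  v2: (1-0.777)·(-0.28,3.57) + 0.777·(0.01,8.2) = (-0.0547,7.1675)
  v3: (1-0.777)·(-4.83,0.15) + 0.777·(-3.93,-0.2) = (-4.1307,-0.1220)
  v4: (1-0.777)·(-1.29,-2.48) + 0.777·(-1.86,-5.21) = (-1.7329,-4.6012)
  v5: (1-0.777)·(1.98,-2.98) + 0.777·(4.11,-5.5) = (3.6350,-4.9380)
  v6: (1-0.777)·(3.87,-2) + 0.777·(8.44,-4.37) = (7.4209,-3.8415)
Shoelace sum Σ(x_i·y_{i+1} − x_{i+1}·y_i):
  i=1: 7.1492·7.1675 − -0.0547·2.2611 = +51.3654 (running +51.3654)
  i=2: -0.0547·-0.1220 − -4.1307·7.1675 = +29.6135 (running +80.9789)
  i=3: -4.1307·-4.6012 − -1.7329·-0.1220 = +18.7949 (running +99.7738)
  i=4: -1.7329·-4.9380 − 3.6350·-4.6012 = +25.2825 (running +125.0564)
  i=5: 3.6350·-3.8415 − 7.4209·-4.9380 = +22.6808 (running +147.7371)
  i=6: 7.4209·2.2611 − 7.1492·-3.8415 = +44.2430 (running +191.9801)
Area = |Σ|/2 = |191.9801|/2 = 95.9901

Area at t=0.777: 95.9901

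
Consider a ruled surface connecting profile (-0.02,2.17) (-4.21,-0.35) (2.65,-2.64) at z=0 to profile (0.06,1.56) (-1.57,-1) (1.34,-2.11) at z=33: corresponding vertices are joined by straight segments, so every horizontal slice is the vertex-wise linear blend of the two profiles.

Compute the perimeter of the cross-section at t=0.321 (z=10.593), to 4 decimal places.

Cross-section at t=0.321: each vertex is (1-t)·p0[i] + t·p1[i].
  v1: (1-0.321)·(-0.02,2.17) + 0.321·(0.06,1.56) = (0.0057,1.9742)
  v2: (1-0.321)·(-4.21,-0.35) + 0.321·(-1.57,-1) = (-3.3626,-0.5586)
  v3: (1-0.321)·(2.65,-2.64) + 0.321·(1.34,-2.11) = (2.2295,-2.4699)
Perimeter = Σ |v_{i+1} − v_i|:
  edge 1→2: √(-3.3682² + -2.5328²) = 4.2143 (running 4.2143)
  edge 2→3: √(5.5921² + -1.9112²) = 5.9096 (running 10.1239)
  edge 3→1: √(-2.2238² + 4.4441²) = 4.9694 (running 15.0933)
Perimeter = 15.0933

Perimeter at t=0.321: 15.0933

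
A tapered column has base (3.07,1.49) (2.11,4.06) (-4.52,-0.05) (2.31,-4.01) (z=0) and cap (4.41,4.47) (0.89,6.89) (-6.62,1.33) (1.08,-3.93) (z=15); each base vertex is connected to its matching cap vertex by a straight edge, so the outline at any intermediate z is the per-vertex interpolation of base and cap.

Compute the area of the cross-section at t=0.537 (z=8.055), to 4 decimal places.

Area at t=0.537: 45.2812

Cross-section at t=0.537: each vertex is (1-t)·p0[i] + t·p1[i].
  v1: (1-0.537)·(3.07,1.49) + 0.537·(4.41,4.47) = (3.7896,3.0903)
  v2: (1-0.537)·(2.11,4.06) + 0.537·(0.89,6.89) = (1.4549,5.5797)
  v3: (1-0.537)·(-4.52,-0.05) + 0.537·(-6.62,1.33) = (-5.6477,0.6911)
  v4: (1-0.537)·(2.31,-4.01) + 0.537·(1.08,-3.93) = (1.6495,-3.9670)
Shoelace sum Σ(x_i·y_{i+1} − x_{i+1}·y_i):
  i=1: 3.7896·5.5797 − 1.4549·3.0903 = +16.6489 (running +16.6489)
  i=2: 1.4549·0.6911 − -5.6477·5.5797 = +32.5179 (running +49.1668)
  i=3: -5.6477·-3.9670 − 1.6495·0.6911 = +21.2648 (running +70.4315)
  i=4: 1.6495·3.0903 − 3.7896·-3.9670 = +20.1308 (running +90.5623)
Area = |Σ|/2 = |90.5623|/2 = 45.2812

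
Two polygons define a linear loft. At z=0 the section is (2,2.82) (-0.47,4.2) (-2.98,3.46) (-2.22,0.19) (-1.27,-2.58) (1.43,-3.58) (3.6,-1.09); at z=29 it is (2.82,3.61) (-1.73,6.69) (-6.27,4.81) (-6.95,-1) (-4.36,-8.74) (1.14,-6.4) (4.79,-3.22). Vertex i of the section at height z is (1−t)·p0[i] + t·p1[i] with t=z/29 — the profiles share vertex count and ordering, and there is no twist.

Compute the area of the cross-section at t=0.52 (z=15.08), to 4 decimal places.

Area at t=0.52: 72.3667

Cross-section at t=0.52: each vertex is (1-t)·p0[i] + t·p1[i].
  v1: (1-0.52)·(2,2.82) + 0.52·(2.82,3.61) = (2.4264,3.2308)
  v2: (1-0.52)·(-0.47,4.2) + 0.52·(-1.73,6.69) = (-1.1252,5.4948)
  v3: (1-0.52)·(-2.98,3.46) + 0.52·(-6.27,4.81) = (-4.6908,4.1620)
  v4: (1-0.52)·(-2.22,0.19) + 0.52·(-6.95,-1) = (-4.6796,-0.4288)
  v5: (1-0.52)·(-1.27,-2.58) + 0.52·(-4.36,-8.74) = (-2.8768,-5.7832)
  v6: (1-0.52)·(1.43,-3.58) + 0.52·(1.14,-6.4) = (1.2792,-5.0464)
  v7: (1-0.52)·(3.6,-1.09) + 0.52·(4.79,-3.22) = (4.2188,-2.1976)
Shoelace sum Σ(x_i·y_{i+1} − x_{i+1}·y_i):
  i=1: 2.4264·5.4948 − -1.1252·3.2308 = +16.9679 (running +16.9679)
  i=2: -1.1252·4.1620 − -4.6908·5.4948 = +21.0919 (running +38.0598)
  i=3: -4.6908·-0.4288 − -4.6796·4.1620 = +21.4879 (running +59.5477)
  i=4: -4.6796·-5.7832 − -2.8768·-0.4288 = +25.8295 (running +85.3772)
  i=5: -2.8768·-5.0464 − 1.2792·-5.7832 = +21.9154 (running +107.2926)
  i=6: 1.2792·-2.1976 − 4.2188·-5.0464 = +18.4786 (running +125.7711)
  i=7: 4.2188·3.2308 − 2.4264·-2.1976 = +18.9624 (running +144.7335)
Area = |Σ|/2 = |144.7335|/2 = 72.3667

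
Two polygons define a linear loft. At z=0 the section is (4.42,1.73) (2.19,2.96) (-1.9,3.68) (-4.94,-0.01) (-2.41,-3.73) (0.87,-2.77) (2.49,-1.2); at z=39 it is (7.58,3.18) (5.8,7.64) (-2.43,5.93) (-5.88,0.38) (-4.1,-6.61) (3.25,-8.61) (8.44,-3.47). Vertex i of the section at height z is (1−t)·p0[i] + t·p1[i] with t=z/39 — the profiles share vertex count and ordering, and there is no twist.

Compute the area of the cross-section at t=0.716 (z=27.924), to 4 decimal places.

Area at t=0.716: 124.2329

Cross-section at t=0.716: each vertex is (1-t)·p0[i] + t·p1[i].
  v1: (1-0.716)·(4.42,1.73) + 0.716·(7.58,3.18) = (6.6826,2.7682)
  v2: (1-0.716)·(2.19,2.96) + 0.716·(5.8,7.64) = (4.7748,6.3109)
  v3: (1-0.716)·(-1.9,3.68) + 0.716·(-2.43,5.93) = (-2.2795,5.2910)
  v4: (1-0.716)·(-4.94,-0.01) + 0.716·(-5.88,0.38) = (-5.6130,0.2692)
  v5: (1-0.716)·(-2.41,-3.73) + 0.716·(-4.1,-6.61) = (-3.6200,-5.7921)
  v6: (1-0.716)·(0.87,-2.77) + 0.716·(3.25,-8.61) = (2.5741,-6.9514)
  v7: (1-0.716)·(2.49,-1.2) + 0.716·(8.44,-3.47) = (6.7502,-2.8253)
Shoelace sum Σ(x_i·y_{i+1} − x_{i+1}·y_i):
  i=1: 6.6826·6.3109 − 4.7748·2.7682 = +28.9553 (running +28.9553)
  i=2: 4.7748·5.2910 − -2.2795·6.3109 = +39.6488 (running +68.6041)
  i=3: -2.2795·0.2692 − -5.6130·5.2910 = +29.0849 (running +97.6890)
  i=4: -5.6130·-5.7921 − -3.6200·0.2692 = +33.4858 (running +131.1748)
  i=5: -3.6200·-6.9514 − 2.5741·-5.7921 = +40.0738 (running +171.2486)
  i=6: 2.5741·-2.8253 − 6.7502·-6.9514 = +39.6510 (running +210.8996)
  i=7: 6.7502·2.7682 − 6.6826·-2.8253 = +37.5663 (running +248.4659)
Area = |Σ|/2 = |248.4659|/2 = 124.2329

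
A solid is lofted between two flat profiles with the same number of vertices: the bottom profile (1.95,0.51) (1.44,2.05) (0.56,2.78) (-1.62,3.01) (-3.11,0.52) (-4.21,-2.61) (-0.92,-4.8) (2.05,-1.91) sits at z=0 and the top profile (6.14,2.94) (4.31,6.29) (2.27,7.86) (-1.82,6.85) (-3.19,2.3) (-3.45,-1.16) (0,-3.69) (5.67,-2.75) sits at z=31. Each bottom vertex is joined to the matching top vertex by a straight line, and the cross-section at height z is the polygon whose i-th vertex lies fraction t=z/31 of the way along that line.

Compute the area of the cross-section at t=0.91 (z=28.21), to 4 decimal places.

Area at t=0.91: 79.8797

Cross-section at t=0.91: each vertex is (1-t)·p0[i] + t·p1[i].
  v1: (1-0.91)·(1.95,0.51) + 0.91·(6.14,2.94) = (5.7629,2.7213)
  v2: (1-0.91)·(1.44,2.05) + 0.91·(4.31,6.29) = (4.0517,5.9084)
  v3: (1-0.91)·(0.56,2.78) + 0.91·(2.27,7.86) = (2.1161,7.4028)
  v4: (1-0.91)·(-1.62,3.01) + 0.91·(-1.82,6.85) = (-1.8020,6.5044)
  v5: (1-0.91)·(-3.11,0.52) + 0.91·(-3.19,2.3) = (-3.1828,2.1398)
  v6: (1-0.91)·(-4.21,-2.61) + 0.91·(-3.45,-1.16) = (-3.5184,-1.2905)
  v7: (1-0.91)·(-0.92,-4.8) + 0.91·(0,-3.69) = (-0.0828,-3.7899)
  v8: (1-0.91)·(2.05,-1.91) + 0.91·(5.67,-2.75) = (5.3442,-2.6744)
Shoelace sum Σ(x_i·y_{i+1} − x_{i+1}·y_i):
  i=1: 5.7629·5.9084 − 4.0517·2.7213 = +23.0236 (running +23.0236)
  i=2: 4.0517·7.4028 − 2.1161·5.9084 = +17.4912 (running +40.5148)
  i=3: 2.1161·6.5044 − -1.8020·7.4028 = +27.1038 (running +67.6186)
  i=4: -1.8020·2.1398 − -3.1828·6.5044 = +16.8463 (running +84.4649)
  i=5: -3.1828·-1.2905 − -3.5184·2.1398 = +11.6361 (running +96.1010)
  i=6: -3.5184·-3.7899 − -0.0828·-1.2905 = +13.2275 (running +109.3285)
  i=7: -0.0828·-2.6744 − 5.3442·-3.7899 = +20.4754 (running +129.8039)
  i=8: 5.3442·2.7213 − 5.7629·-2.6744 = +29.9555 (running +159.7594)
Area = |Σ|/2 = |159.7594|/2 = 79.8797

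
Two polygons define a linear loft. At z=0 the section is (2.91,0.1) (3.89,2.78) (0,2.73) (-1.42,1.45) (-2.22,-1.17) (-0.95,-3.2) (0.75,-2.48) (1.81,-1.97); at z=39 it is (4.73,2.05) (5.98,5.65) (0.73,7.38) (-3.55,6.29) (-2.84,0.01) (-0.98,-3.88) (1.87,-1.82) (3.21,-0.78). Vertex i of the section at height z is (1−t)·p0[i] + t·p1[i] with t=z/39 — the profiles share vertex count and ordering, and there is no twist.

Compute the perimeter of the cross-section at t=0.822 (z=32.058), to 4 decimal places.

Cross-section at t=0.822: each vertex is (1-t)·p0[i] + t·p1[i].
  v1: (1-0.822)·(2.91,0.1) + 0.822·(4.73,2.05) = (4.4060,1.7029)
  v2: (1-0.822)·(3.89,2.78) + 0.822·(5.98,5.65) = (5.6080,5.1391)
  v3: (1-0.822)·(0,2.73) + 0.822·(0.73,7.38) = (0.6001,6.5523)
  v4: (1-0.822)·(-1.42,1.45) + 0.822·(-3.55,6.29) = (-3.1709,5.4285)
  v5: (1-0.822)·(-2.22,-1.17) + 0.822·(-2.84,0.01) = (-2.7296,-0.2000)
  v6: (1-0.822)·(-0.95,-3.2) + 0.822·(-0.98,-3.88) = (-0.9747,-3.7590)
  v7: (1-0.822)·(0.75,-2.48) + 0.822·(1.87,-1.82) = (1.6706,-1.9375)
  v8: (1-0.822)·(1.81,-1.97) + 0.822·(3.21,-0.78) = (2.9608,-0.9918)
Perimeter = Σ |v_{i+1} − v_i|:
  edge 1→2: √(1.2019² + 3.4362²) = 3.6404 (running 3.6404)
  edge 2→3: √(-5.0079² + 1.4132²) = 5.2035 (running 8.8439)
  edge 3→4: √(-3.7709² + -1.1238²) = 3.9348 (running 12.7787)
  edge 4→5: √(0.4412² + -5.6285²) = 5.6458 (running 18.4245)
  edge 5→6: √(1.7550² + -3.5589²) = 3.9681 (running 22.3926)
  edge 6→7: √(2.6453² + 1.8215²) = 3.2118 (running 25.6043)
  edge 7→8: √(1.2902² + 0.9457²) = 1.5996 (running 27.2040)
  edge 8→1: √(1.4452² + 2.6947²) = 3.0578 (running 30.2618)
Perimeter = 30.2618

Perimeter at t=0.822: 30.2618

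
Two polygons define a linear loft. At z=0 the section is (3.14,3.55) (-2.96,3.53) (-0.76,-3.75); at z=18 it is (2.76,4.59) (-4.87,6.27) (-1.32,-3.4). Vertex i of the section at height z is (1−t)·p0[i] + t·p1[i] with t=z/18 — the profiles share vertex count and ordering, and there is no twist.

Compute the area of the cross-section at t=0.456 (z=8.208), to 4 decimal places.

Cross-section at t=0.456: each vertex is (1-t)·p0[i] + t·p1[i].
  v1: (1-0.456)·(3.14,3.55) + 0.456·(2.76,4.59) = (2.9667,4.0242)
  v2: (1-0.456)·(-2.96,3.53) + 0.456·(-4.87,6.27) = (-3.8310,4.7794)
  v3: (1-0.456)·(-0.76,-3.75) + 0.456·(-1.32,-3.4) = (-1.0154,-3.5904)
Shoelace sum Σ(x_i·y_{i+1} − x_{i+1}·y_i):
  i=1: 2.9667·4.7794 − -3.8310·4.0242 = +29.5960 (running +29.5960)
  i=2: -3.8310·-3.5904 − -1.0154·4.7794 = +18.6075 (running +48.2035)
  i=3: -1.0154·4.0242 − 2.9667·-3.5904 = +6.5657 (running +54.7692)
Area = |Σ|/2 = |54.7692|/2 = 27.3846

Area at t=0.456: 27.3846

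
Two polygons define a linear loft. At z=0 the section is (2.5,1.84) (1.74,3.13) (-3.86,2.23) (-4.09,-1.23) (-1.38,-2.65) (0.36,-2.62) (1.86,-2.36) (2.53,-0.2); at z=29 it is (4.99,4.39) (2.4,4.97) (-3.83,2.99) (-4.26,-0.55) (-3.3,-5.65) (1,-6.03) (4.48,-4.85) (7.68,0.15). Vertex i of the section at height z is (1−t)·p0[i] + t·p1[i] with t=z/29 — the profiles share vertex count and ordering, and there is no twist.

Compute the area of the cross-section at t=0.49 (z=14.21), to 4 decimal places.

Area at t=0.49: 58.2252

Cross-section at t=0.49: each vertex is (1-t)·p0[i] + t·p1[i].
  v1: (1-0.49)·(2.5,1.84) + 0.49·(4.99,4.39) = (3.7201,3.0895)
  v2: (1-0.49)·(1.74,3.13) + 0.49·(2.4,4.97) = (2.0634,4.0316)
  v3: (1-0.49)·(-3.86,2.23) + 0.49·(-3.83,2.99) = (-3.8453,2.6024)
  v4: (1-0.49)·(-4.09,-1.23) + 0.49·(-4.26,-0.55) = (-4.1733,-0.8968)
  v5: (1-0.49)·(-1.38,-2.65) + 0.49·(-3.3,-5.65) = (-2.3208,-4.1200)
  v6: (1-0.49)·(0.36,-2.62) + 0.49·(1,-6.03) = (0.6736,-4.2909)
  v7: (1-0.49)·(1.86,-2.36) + 0.49·(4.48,-4.85) = (3.1438,-3.5801)
  v8: (1-0.49)·(2.53,-0.2) + 0.49·(7.68,0.15) = (5.0535,-0.0285)
Shoelace sum Σ(x_i·y_{i+1} − x_{i+1}·y_i):
  i=1: 3.7201·4.0316 − 2.0634·3.0895 = +8.6231 (running +8.6231)
  i=2: 2.0634·2.6024 − -3.8453·4.0316 = +20.8725 (running +29.4956)
  i=3: -3.8453·-0.8968 − -4.1733·2.6024 = +14.3091 (running +43.8046)
  i=4: -4.1733·-4.1200 − -2.3208·-0.8968 = +15.1127 (running +58.9173)
  i=5: -2.3208·-4.2909 − 0.6736·-4.1200 = +12.7336 (running +71.6509)
  i=6: 0.6736·-3.5801 − 3.1438·-4.2909 = +11.0782 (running +82.7291)
  i=7: 3.1438·-0.0285 − 5.0535·-3.5801 = +18.0024 (running +100.7315)
  i=8: 5.0535·3.0895 − 3.7201·-0.0285 = +15.7188 (running +116.4503)
Area = |Σ|/2 = |116.4503|/2 = 58.2252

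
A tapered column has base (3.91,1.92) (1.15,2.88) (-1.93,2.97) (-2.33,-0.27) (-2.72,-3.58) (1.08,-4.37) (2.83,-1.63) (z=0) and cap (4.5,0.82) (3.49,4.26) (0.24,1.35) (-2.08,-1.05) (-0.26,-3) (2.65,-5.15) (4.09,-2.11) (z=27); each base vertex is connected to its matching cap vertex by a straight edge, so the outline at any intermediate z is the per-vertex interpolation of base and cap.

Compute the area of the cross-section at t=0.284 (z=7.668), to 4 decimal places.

Cross-section at t=0.284: each vertex is (1-t)·p0[i] + t·p1[i].
  v1: (1-0.284)·(3.91,1.92) + 0.284·(4.5,0.82) = (4.0776,1.6076)
  v2: (1-0.284)·(1.15,2.88) + 0.284·(3.49,4.26) = (1.8146,3.2719)
  v3: (1-0.284)·(-1.93,2.97) + 0.284·(0.24,1.35) = (-1.3137,2.5099)
  v4: (1-0.284)·(-2.33,-0.27) + 0.284·(-2.08,-1.05) = (-2.2590,-0.4915)
  v5: (1-0.284)·(-2.72,-3.58) + 0.284·(-0.26,-3) = (-2.0214,-3.4153)
  v6: (1-0.284)·(1.08,-4.37) + 0.284·(2.65,-5.15) = (1.5259,-4.5915)
  v7: (1-0.284)·(2.83,-1.63) + 0.284·(4.09,-2.11) = (3.1878,-1.7663)
Shoelace sum Σ(x_i·y_{i+1} − x_{i+1}·y_i):
  i=1: 4.0776·3.2719 − 1.8146·1.6076 = +10.4244 (running +10.4244)
  i=2: 1.8146·2.5099 − -1.3137·3.2719 = +8.8528 (running +19.2772)
  i=3: -1.3137·-0.4915 − -2.2590·2.5099 = +6.3156 (running +25.5928)
  i=4: -2.2590·-3.4153 − -2.0214·-0.4915 = +6.7216 (running +32.3144)
  i=5: -2.0214·-4.5915 − 1.5259·-3.4153 = +14.4924 (running +46.8068)
  i=6: 1.5259·-1.7663 − 3.1878·-4.5915 = +11.9418 (running +58.7486)
  i=7: 3.1878·1.6076 − 4.0776·-1.7663 = +12.3270 (running +71.0757)
Area = |Σ|/2 = |71.0757|/2 = 35.5378

Area at t=0.284: 35.5378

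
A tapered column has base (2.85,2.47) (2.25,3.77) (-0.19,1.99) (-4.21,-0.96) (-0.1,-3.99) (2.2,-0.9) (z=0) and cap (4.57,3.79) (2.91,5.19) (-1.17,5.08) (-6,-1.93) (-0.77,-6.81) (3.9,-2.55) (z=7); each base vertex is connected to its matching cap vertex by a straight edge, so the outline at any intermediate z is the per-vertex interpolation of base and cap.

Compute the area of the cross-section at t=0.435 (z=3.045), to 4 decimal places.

Cross-section at t=0.435: each vertex is (1-t)·p0[i] + t·p1[i].
  v1: (1-0.435)·(2.85,2.47) + 0.435·(4.57,3.79) = (3.5982,3.0442)
  v2: (1-0.435)·(2.25,3.77) + 0.435·(2.91,5.19) = (2.5371,4.3877)
  v3: (1-0.435)·(-0.19,1.99) + 0.435·(-1.17,5.08) = (-0.6163,3.3342)
  v4: (1-0.435)·(-4.21,-0.96) + 0.435·(-6,-1.93) = (-4.9886,-1.3819)
  v5: (1-0.435)·(-0.1,-3.99) + 0.435·(-0.77,-6.81) = (-0.3915,-5.2167)
  v6: (1-0.435)·(2.2,-0.9) + 0.435·(3.9,-2.55) = (2.9395,-1.6177)
Shoelace sum Σ(x_i·y_{i+1} − x_{i+1}·y_i):
  i=1: 3.5982·4.3877 − 2.5371·3.0442 = +8.0644 (running +8.0644)
  i=2: 2.5371·3.3342 − -0.6163·4.3877 = +11.1632 (running +19.2276)
  i=3: -0.6163·-1.3819 − -4.9886·3.3342 = +17.4846 (running +36.7122)
  i=4: -4.9886·-5.2167 − -0.3915·-1.3819 = +25.4833 (running +62.1955)
  i=5: -0.3915·-1.6177 − 2.9395·-5.2167 = +15.9678 (running +78.1633)
  i=6: 2.9395·3.0442 − 3.5982·-1.6177 = +14.7694 (running +92.9327)
Area = |Σ|/2 = |92.9327|/2 = 46.4663

Area at t=0.435: 46.4663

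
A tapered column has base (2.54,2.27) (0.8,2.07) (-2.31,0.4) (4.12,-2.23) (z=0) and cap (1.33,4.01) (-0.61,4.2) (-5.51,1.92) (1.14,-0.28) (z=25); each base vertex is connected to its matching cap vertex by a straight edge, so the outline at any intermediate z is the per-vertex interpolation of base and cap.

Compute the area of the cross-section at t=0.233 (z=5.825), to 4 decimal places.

Cross-section at t=0.233: each vertex is (1-t)·p0[i] + t·p1[i].
  v1: (1-0.233)·(2.54,2.27) + 0.233·(1.33,4.01) = (2.2581,2.6754)
  v2: (1-0.233)·(0.8,2.07) + 0.233·(-0.61,4.2) = (0.4715,2.5663)
  v3: (1-0.233)·(-2.31,0.4) + 0.233·(-5.51,1.92) = (-3.0556,0.7542)
  v4: (1-0.233)·(4.12,-2.23) + 0.233·(1.14,-0.28) = (3.4257,-1.7756)
Shoelace sum Σ(x_i·y_{i+1} − x_{i+1}·y_i):
  i=1: 2.2581·2.5663 − 0.4715·2.6754 = +4.5335 (running +4.5335)
  i=2: 0.4715·0.7542 − -3.0556·2.5663 = +8.1971 (running +12.7306)
  i=3: -3.0556·-1.7756 − 3.4257·0.7542 = +2.8422 (running +15.5728)
  i=4: 3.4257·2.6754 − 2.2581·-1.7756 = +13.1746 (running +28.7474)
Area = |Σ|/2 = |28.7474|/2 = 14.3737

Area at t=0.233: 14.3737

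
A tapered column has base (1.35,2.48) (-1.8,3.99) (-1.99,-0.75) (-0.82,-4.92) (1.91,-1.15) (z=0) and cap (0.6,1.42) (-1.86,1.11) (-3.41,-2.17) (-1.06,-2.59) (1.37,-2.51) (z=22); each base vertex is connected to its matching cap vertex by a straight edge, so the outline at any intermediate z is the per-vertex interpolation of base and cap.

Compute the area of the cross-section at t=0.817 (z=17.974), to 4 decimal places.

Area at t=0.817: 15.6034

Cross-section at t=0.817: each vertex is (1-t)·p0[i] + t·p1[i].
  v1: (1-0.817)·(1.35,2.48) + 0.817·(0.6,1.42) = (0.7373,1.6140)
  v2: (1-0.817)·(-1.8,3.99) + 0.817·(-1.86,1.11) = (-1.8490,1.6370)
  v3: (1-0.817)·(-1.99,-0.75) + 0.817·(-3.41,-2.17) = (-3.1501,-1.9101)
  v4: (1-0.817)·(-0.82,-4.92) + 0.817·(-1.06,-2.59) = (-1.0161,-3.0164)
  v5: (1-0.817)·(1.91,-1.15) + 0.817·(1.37,-2.51) = (1.4688,-2.2611)
Shoelace sum Σ(x_i·y_{i+1} − x_{i+1}·y_i):
  i=1: 0.7373·1.6370 − -1.8490·1.6140 = +4.1912 (running +4.1912)
  i=2: -1.8490·-1.9101 − -3.1501·1.6370 = +8.6888 (running +12.8800)
  i=3: -3.1501·-3.0164 − -1.0161·-1.9101 = +7.5612 (running +20.4412)
  i=4: -1.0161·-2.2611 − 1.4688·-3.0164 = +6.7280 (running +27.1692)
  i=5: 1.4688·1.6140 − 0.7373·-2.2611 = +4.0377 (running +31.2068)
Area = |Σ|/2 = |31.2068|/2 = 15.6034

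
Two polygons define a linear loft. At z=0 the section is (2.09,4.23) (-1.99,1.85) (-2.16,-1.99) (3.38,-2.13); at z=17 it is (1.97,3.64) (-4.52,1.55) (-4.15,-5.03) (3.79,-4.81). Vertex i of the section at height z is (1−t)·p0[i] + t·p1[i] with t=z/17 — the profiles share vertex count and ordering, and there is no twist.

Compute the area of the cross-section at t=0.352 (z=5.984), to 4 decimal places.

Cross-section at t=0.352: each vertex is (1-t)·p0[i] + t·p1[i].
  v1: (1-0.352)·(2.09,4.23) + 0.352·(1.97,3.64) = (2.0478,4.0223)
  v2: (1-0.352)·(-1.99,1.85) + 0.352·(-4.52,1.55) = (-2.8806,1.7444)
  v3: (1-0.352)·(-2.16,-1.99) + 0.352·(-4.15,-5.03) = (-2.8605,-3.0601)
  v4: (1-0.352)·(3.38,-2.13) + 0.352·(3.79,-4.81) = (3.5243,-3.0734)
Shoelace sum Σ(x_i·y_{i+1} − x_{i+1}·y_i):
  i=1: 2.0478·1.7444 − -2.8806·4.0223 = +15.1586 (running +15.1586)
  i=2: -2.8806·-3.0601 − -2.8605·1.7444 = +13.8046 (running +28.9632)
  i=3: -2.8605·-3.0734 − 3.5243·-3.0601 = +19.5760 (running +48.5392)
  i=4: 3.5243·4.0223 − 2.0478·-3.0734 = +20.4694 (running +69.0086)
Area = |Σ|/2 = |69.0086|/2 = 34.5043

Area at t=0.352: 34.5043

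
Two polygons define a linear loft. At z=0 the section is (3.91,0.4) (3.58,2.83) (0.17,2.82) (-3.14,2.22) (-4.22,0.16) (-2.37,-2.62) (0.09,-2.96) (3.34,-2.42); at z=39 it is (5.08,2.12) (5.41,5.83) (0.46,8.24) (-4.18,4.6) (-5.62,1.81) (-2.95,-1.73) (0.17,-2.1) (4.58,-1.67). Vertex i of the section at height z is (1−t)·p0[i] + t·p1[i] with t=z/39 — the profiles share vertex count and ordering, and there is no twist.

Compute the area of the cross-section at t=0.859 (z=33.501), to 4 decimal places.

Area at t=0.859: 74.8033

Cross-section at t=0.859: each vertex is (1-t)·p0[i] + t·p1[i].
  v1: (1-0.859)·(3.91,0.4) + 0.859·(5.08,2.12) = (4.9150,1.8775)
  v2: (1-0.859)·(3.58,2.83) + 0.859·(5.41,5.83) = (5.1520,5.4070)
  v3: (1-0.859)·(0.17,2.82) + 0.859·(0.46,8.24) = (0.4191,7.4758)
  v4: (1-0.859)·(-3.14,2.22) + 0.859·(-4.18,4.6) = (-4.0334,4.2644)
  v5: (1-0.859)·(-4.22,0.16) + 0.859·(-5.62,1.81) = (-5.4226,1.5774)
  v6: (1-0.859)·(-2.37,-2.62) + 0.859·(-2.95,-1.73) = (-2.8682,-1.8555)
  v7: (1-0.859)·(0.09,-2.96) + 0.859·(0.17,-2.1) = (0.1587,-2.2213)
  v8: (1-0.859)·(3.34,-2.42) + 0.859·(4.58,-1.67) = (4.4052,-1.7757)
Shoelace sum Σ(x_i·y_{i+1} − x_{i+1}·y_i):
  i=1: 4.9150·5.4070 − 5.1520·1.8775 = +16.9028 (running +16.9028)
  i=2: 5.1520·7.4758 − 0.4191·5.4070 = +36.2489 (running +53.1517)
  i=3: 0.4191·4.2644 − -4.0334·7.4758 = +31.9398 (running +85.0915)
  i=4: -4.0334·1.5774 − -5.4226·4.2644 = +16.7622 (running +101.8537)
  i=5: -5.4226·-1.8555 − -2.8682·1.5774 = +14.5858 (running +116.4395)
  i=6: -2.8682·-2.2213 − 0.1587·-1.8555 = +6.6656 (running +123.1050)
  i=7: 0.1587·-1.7757 − 4.4052·-2.2213 = +9.5032 (running +132.6082)
  i=8: 4.4052·1.8775 − 4.9150·-1.7757 = +16.9985 (running +149.6067)
Area = |Σ|/2 = |149.6067|/2 = 74.8033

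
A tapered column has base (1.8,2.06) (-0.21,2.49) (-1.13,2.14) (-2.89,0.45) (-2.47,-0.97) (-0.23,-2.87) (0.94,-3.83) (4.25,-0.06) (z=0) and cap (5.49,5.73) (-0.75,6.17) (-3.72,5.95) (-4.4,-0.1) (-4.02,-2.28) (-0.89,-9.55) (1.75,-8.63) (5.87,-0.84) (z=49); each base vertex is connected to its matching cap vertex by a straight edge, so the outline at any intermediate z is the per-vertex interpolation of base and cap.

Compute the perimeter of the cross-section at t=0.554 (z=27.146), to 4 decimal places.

Cross-section at t=0.554: each vertex is (1-t)·p0[i] + t·p1[i].
  v1: (1-0.554)·(1.8,2.06) + 0.554·(5.49,5.73) = (3.8443,4.0932)
  v2: (1-0.554)·(-0.21,2.49) + 0.554·(-0.75,6.17) = (-0.5092,4.5287)
  v3: (1-0.554)·(-1.13,2.14) + 0.554·(-3.72,5.95) = (-2.5649,4.2507)
  v4: (1-0.554)·(-2.89,0.45) + 0.554·(-4.4,-0.1) = (-3.7265,0.1453)
  v5: (1-0.554)·(-2.47,-0.97) + 0.554·(-4.02,-2.28) = (-3.3287,-1.6957)
  v6: (1-0.554)·(-0.23,-2.87) + 0.554·(-0.89,-9.55) = (-0.5956,-6.5707)
  v7: (1-0.554)·(0.94,-3.83) + 0.554·(1.75,-8.63) = (1.3887,-6.4892)
  v8: (1-0.554)·(4.25,-0.06) + 0.554·(5.87,-0.84) = (5.1475,-0.4921)
Perimeter = Σ |v_{i+1} − v_i|:
  edge 1→2: √(-4.3534² + 0.4355²) = 4.3752 (running 4.3752)
  edge 2→3: √(-2.0557² + -0.2780²) = 2.0744 (running 6.4496)
  edge 3→4: √(-1.1617² + -4.1054²) = 4.2666 (running 10.7162)
  edge 4→5: √(0.3978² + -1.8410²) = 1.8835 (running 12.5997)
  edge 5→6: √(2.7331² + -4.8750²) = 5.5888 (running 18.1886)
  edge 6→7: √(1.9844² + 0.0815²) = 1.9861 (running 20.1746)
  edge 7→8: √(3.7587² + 5.9971²) = 7.0776 (running 27.2523)
  edge 8→1: √(-1.3032² + 4.5853²) = 4.7669 (running 32.0192)
Perimeter = 32.0192

Perimeter at t=0.554: 32.0192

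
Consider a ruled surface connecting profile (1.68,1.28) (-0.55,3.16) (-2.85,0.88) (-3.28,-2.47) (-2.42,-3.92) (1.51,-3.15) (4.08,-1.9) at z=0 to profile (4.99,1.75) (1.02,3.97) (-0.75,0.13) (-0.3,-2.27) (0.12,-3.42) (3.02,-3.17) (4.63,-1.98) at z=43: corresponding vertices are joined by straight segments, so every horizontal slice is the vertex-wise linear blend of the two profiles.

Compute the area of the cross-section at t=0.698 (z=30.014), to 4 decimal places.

Cross-section at t=0.698: each vertex is (1-t)·p0[i] + t·p1[i].
  v1: (1-0.698)·(1.68,1.28) + 0.698·(4.99,1.75) = (3.9904,1.6081)
  v2: (1-0.698)·(-0.55,3.16) + 0.698·(1.02,3.97) = (0.5459,3.7254)
  v3: (1-0.698)·(-2.85,0.88) + 0.698·(-0.75,0.13) = (-1.3842,0.3565)
  v4: (1-0.698)·(-3.28,-2.47) + 0.698·(-0.3,-2.27) = (-1.2000,-2.3304)
  v5: (1-0.698)·(-2.42,-3.92) + 0.698·(0.12,-3.42) = (-0.6471,-3.5710)
  v6: (1-0.698)·(1.51,-3.15) + 0.698·(3.02,-3.17) = (2.5640,-3.1640)
  v7: (1-0.698)·(4.08,-1.9) + 0.698·(4.63,-1.98) = (4.4639,-1.9558)
Shoelace sum Σ(x_i·y_{i+1} − x_{i+1}·y_i):
  i=1: 3.9904·3.7254 − 0.5459·1.6081 = +13.9879 (running +13.9879)
  i=2: 0.5459·0.3565 − -1.3842·3.7254 = +5.3513 (running +19.3392)
  i=3: -1.3842·-2.3304 − -1.2000·0.3565 = +3.6535 (running +22.9927)
  i=4: -1.2000·-3.5710 − -0.6471·-2.3304 = +2.7771 (running +25.7698)
  i=5: -0.6471·-3.1640 − 2.5640·-3.5710 = +11.2033 (running +36.9731)
  i=6: 2.5640·-1.9558 − 4.4639·-3.1640 = +9.1089 (running +46.0820)
  i=7: 4.4639·1.6081 − 3.9904·-1.9558 = +14.9828 (running +61.0647)
Area = |Σ|/2 = |61.0647|/2 = 30.5324

Area at t=0.698: 30.5324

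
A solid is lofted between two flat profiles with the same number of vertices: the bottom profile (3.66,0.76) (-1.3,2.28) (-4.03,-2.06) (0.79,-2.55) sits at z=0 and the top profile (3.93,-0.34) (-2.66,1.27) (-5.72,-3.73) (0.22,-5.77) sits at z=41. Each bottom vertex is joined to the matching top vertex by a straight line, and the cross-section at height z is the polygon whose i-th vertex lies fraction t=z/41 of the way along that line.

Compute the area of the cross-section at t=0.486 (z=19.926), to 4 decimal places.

Area at t=0.486: 29.3440

Cross-section at t=0.486: each vertex is (1-t)·p0[i] + t·p1[i].
  v1: (1-0.486)·(3.66,0.76) + 0.486·(3.93,-0.34) = (3.7912,0.2254)
  v2: (1-0.486)·(-1.3,2.28) + 0.486·(-2.66,1.27) = (-1.9610,1.7891)
  v3: (1-0.486)·(-4.03,-2.06) + 0.486·(-5.72,-3.73) = (-4.8513,-2.8716)
  v4: (1-0.486)·(0.79,-2.55) + 0.486·(0.22,-5.77) = (0.5130,-4.1149)
Shoelace sum Σ(x_i·y_{i+1} − x_{i+1}·y_i):
  i=1: 3.7912·1.7891 − -1.9610·0.2254 = +7.2250 (running +7.2250)
  i=2: -1.9610·-2.8716 − -4.8513·1.7891 = +14.3109 (running +21.5359)
  i=3: -4.8513·-4.1149 − 0.5130·-2.8716 = +21.4360 (running +42.9718)
  i=4: 0.5130·0.2254 − 3.7912·-4.1149 = +15.7162 (running +58.6880)
Area = |Σ|/2 = |58.6880|/2 = 29.3440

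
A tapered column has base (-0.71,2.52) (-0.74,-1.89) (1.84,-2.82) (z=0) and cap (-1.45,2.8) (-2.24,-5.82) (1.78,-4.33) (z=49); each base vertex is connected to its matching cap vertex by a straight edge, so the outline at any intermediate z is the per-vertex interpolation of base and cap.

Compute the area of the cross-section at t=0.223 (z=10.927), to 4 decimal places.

Cross-section at t=0.223: each vertex is (1-t)·p0[i] + t·p1[i].
  v1: (1-0.223)·(-0.71,2.52) + 0.223·(-1.45,2.8) = (-0.8750,2.5824)
  v2: (1-0.223)·(-0.74,-1.89) + 0.223·(-2.24,-5.82) = (-1.0745,-2.7664)
  v3: (1-0.223)·(1.84,-2.82) + 0.223·(1.78,-4.33) = (1.8266,-3.1567)
Shoelace sum Σ(x_i·y_{i+1} − x_{i+1}·y_i):
  i=1: -0.8750·-2.7664 − -1.0745·2.5824 = +5.1955 (running +5.1955)
  i=2: -1.0745·-3.1567 − 1.8266·-2.7664 = +8.4450 (running +13.6405)
  i=3: 1.8266·2.5824 − -0.8750·-3.1567 = +1.9549 (running +15.5955)
Area = |Σ|/2 = |15.5955|/2 = 7.7977

Area at t=0.223: 7.7977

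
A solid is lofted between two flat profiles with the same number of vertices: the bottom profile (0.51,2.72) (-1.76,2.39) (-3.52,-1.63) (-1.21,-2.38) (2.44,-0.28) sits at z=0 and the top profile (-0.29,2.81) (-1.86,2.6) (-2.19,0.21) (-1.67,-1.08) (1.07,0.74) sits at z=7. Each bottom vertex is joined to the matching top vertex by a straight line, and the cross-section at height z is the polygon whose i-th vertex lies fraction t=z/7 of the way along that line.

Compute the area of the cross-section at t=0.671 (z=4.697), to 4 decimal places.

Cross-section at t=0.671: each vertex is (1-t)·p0[i] + t·p1[i].
  v1: (1-0.671)·(0.51,2.72) + 0.671·(-0.29,2.81) = (-0.0268,2.7804)
  v2: (1-0.671)·(-1.76,2.39) + 0.671·(-1.86,2.6) = (-1.8271,2.5309)
  v3: (1-0.671)·(-3.52,-1.63) + 0.671·(-2.19,0.21) = (-2.6276,-0.3954)
  v4: (1-0.671)·(-1.21,-2.38) + 0.671·(-1.67,-1.08) = (-1.5187,-1.5077)
  v5: (1-0.671)·(2.44,-0.28) + 0.671·(1.07,0.74) = (1.5207,0.4044)
Shoelace sum Σ(x_i·y_{i+1} − x_{i+1}·y_i):
  i=1: -0.0268·2.5309 − -1.8271·2.7804 = +5.0122 (running +5.0122)
  i=2: -1.8271·-0.3954 − -2.6276·2.5309 = +7.3725 (running +12.3847)
  i=3: -2.6276·-1.5077 − -1.5187·-0.3954 = +3.3612 (running +15.7459)
  i=4: -1.5187·0.4044 − 1.5207·-1.5077 = +1.6786 (running +17.4245)
  i=5: 1.5207·2.7804 − -0.0268·0.4044 = +4.2391 (running +21.6636)
Area = |Σ|/2 = |21.6636|/2 = 10.8318

Area at t=0.671: 10.8318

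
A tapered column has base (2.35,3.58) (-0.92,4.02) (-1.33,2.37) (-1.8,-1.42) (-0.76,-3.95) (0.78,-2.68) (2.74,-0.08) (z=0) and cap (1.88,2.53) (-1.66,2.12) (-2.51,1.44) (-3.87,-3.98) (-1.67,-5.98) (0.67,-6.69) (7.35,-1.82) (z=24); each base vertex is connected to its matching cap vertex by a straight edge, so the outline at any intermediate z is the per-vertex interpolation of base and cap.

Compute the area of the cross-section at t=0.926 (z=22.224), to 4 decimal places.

Area at t=0.926: 60.6657

Cross-section at t=0.926: each vertex is (1-t)·p0[i] + t·p1[i].
  v1: (1-0.926)·(2.35,3.58) + 0.926·(1.88,2.53) = (1.9148,2.6077)
  v2: (1-0.926)·(-0.92,4.02) + 0.926·(-1.66,2.12) = (-1.6052,2.2606)
  v3: (1-0.926)·(-1.33,2.37) + 0.926·(-2.51,1.44) = (-2.4227,1.5088)
  v4: (1-0.926)·(-1.8,-1.42) + 0.926·(-3.87,-3.98) = (-3.7168,-3.7906)
  v5: (1-0.926)·(-0.76,-3.95) + 0.926·(-1.67,-5.98) = (-1.6027,-5.8298)
  v6: (1-0.926)·(0.78,-2.68) + 0.926·(0.67,-6.69) = (0.6781,-6.3933)
  v7: (1-0.926)·(2.74,-0.08) + 0.926·(7.35,-1.82) = (7.0089,-1.6912)
Shoelace sum Σ(x_i·y_{i+1} − x_{i+1}·y_i):
  i=1: 1.9148·2.2606 − -1.6052·2.6077 = +8.5145 (running +8.5145)
  i=2: -1.6052·1.5088 − -2.4227·2.2606 = +3.0547 (running +11.5692)
  i=3: -2.4227·-3.7906 − -3.7168·1.5088 = +14.7913 (running +26.3606)
  i=4: -3.7168·-5.8298 − -1.6027·-3.7906 = +15.5933 (running +41.9538)
  i=5: -1.6027·-6.3933 − 0.6781·-5.8298 = +14.1996 (running +56.1534)
  i=6: 0.6781·-1.6912 − 7.0089·-6.3933 = +43.6626 (running +99.8160)
  i=7: 7.0089·2.6077 − 1.9148·-1.6912 = +21.5154 (running +121.3314)
Area = |Σ|/2 = |121.3314|/2 = 60.6657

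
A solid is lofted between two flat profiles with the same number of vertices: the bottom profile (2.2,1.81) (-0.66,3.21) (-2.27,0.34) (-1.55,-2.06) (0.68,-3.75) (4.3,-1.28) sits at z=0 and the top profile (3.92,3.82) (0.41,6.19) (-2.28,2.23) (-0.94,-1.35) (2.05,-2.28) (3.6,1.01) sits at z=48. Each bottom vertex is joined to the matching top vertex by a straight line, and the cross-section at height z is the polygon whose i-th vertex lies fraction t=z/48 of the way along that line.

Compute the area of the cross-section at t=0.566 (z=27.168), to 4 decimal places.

Cross-section at t=0.566: each vertex is (1-t)·p0[i] + t·p1[i].
  v1: (1-0.566)·(2.2,1.81) + 0.566·(3.92,3.82) = (3.1735,2.9477)
  v2: (1-0.566)·(-0.66,3.21) + 0.566·(0.41,6.19) = (-0.0544,4.8967)
  v3: (1-0.566)·(-2.27,0.34) + 0.566·(-2.28,2.23) = (-2.2757,1.4097)
  v4: (1-0.566)·(-1.55,-2.06) + 0.566·(-0.94,-1.35) = (-1.2047,-1.6581)
  v5: (1-0.566)·(0.68,-3.75) + 0.566·(2.05,-2.28) = (1.4554,-2.9180)
  v6: (1-0.566)·(4.3,-1.28) + 0.566·(3.6,1.01) = (3.9038,0.0161)
Shoelace sum Σ(x_i·y_{i+1} − x_{i+1}·y_i):
  i=1: 3.1735·4.8967 − -0.0544·2.9477 = +15.7000 (running +15.7000)
  i=2: -0.0544·1.4097 − -2.2757·4.8967 = +11.0665 (running +26.7665)
  i=3: -2.2757·-1.6581 − -1.2047·1.4097 = +5.4717 (running +32.2383)
  i=4: -1.2047·-2.9180 − 1.4554·-1.6581 = +5.9287 (running +38.1670)
  i=5: 1.4554·0.0161 − 3.9038·-2.9180 = +11.4147 (running +49.5817)
  i=6: 3.9038·2.9477 − 3.1735·0.0161 = +11.4559 (running +61.0375)
Area = |Σ|/2 = |61.0375|/2 = 30.5188

Area at t=0.566: 30.5188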